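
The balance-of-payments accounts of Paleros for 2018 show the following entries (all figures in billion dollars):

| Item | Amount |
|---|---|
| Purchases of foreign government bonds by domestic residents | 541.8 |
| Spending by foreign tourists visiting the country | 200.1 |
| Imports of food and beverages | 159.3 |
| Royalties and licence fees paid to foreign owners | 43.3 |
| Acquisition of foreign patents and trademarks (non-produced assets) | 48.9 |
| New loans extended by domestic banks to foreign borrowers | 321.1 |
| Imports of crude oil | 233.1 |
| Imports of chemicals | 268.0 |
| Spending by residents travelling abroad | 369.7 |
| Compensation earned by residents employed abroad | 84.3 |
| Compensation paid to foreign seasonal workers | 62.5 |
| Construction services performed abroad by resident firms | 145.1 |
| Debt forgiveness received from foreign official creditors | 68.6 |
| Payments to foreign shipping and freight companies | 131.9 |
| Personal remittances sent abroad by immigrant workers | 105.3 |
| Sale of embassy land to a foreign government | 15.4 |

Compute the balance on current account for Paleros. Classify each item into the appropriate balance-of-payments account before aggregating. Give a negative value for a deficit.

-943.6

Goods: -233.1 - 268.0 - 159.3 = -660.4
Services: -43.3 + 200.1 + 145.1 - 131.9 - 369.7 = -199.7
Primary income: -62.5 + 84.3 = 21.8
Secondary income: -105.3
Current account = (-660.4) + (-199.7) + 21.8 + (-105.3) = -943.6
(Excluded from the current account — financial account: purchases of foreign government bonds by domestic residents 541.8, new loans extended by domestic banks to foreign borrowers 321.1; capital account: acquisition of foreign patents and trademarks (non-produced assets) 48.9, debt forgiveness received from foreign official creditors 68.6, sale of embassy land to a foreign government 15.4.)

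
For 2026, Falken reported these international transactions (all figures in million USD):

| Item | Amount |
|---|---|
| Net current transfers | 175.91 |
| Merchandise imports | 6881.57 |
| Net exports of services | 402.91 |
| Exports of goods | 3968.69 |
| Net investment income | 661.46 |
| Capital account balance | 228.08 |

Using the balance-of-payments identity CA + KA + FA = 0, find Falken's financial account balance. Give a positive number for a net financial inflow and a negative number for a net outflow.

Goods balance = 3968.69 - 6881.57 = -2912.88
Services balance = 402.91
Trade balance (goods + services) = -2912.88 + 402.91 = -2509.97
Net primary income = 661.46
Net secondary income = 175.91
Current account = -2509.97 + 661.46 + 175.91 = -1672.60
Financial account = -(-1672.60 + 228.08) = 1444.52

1444.52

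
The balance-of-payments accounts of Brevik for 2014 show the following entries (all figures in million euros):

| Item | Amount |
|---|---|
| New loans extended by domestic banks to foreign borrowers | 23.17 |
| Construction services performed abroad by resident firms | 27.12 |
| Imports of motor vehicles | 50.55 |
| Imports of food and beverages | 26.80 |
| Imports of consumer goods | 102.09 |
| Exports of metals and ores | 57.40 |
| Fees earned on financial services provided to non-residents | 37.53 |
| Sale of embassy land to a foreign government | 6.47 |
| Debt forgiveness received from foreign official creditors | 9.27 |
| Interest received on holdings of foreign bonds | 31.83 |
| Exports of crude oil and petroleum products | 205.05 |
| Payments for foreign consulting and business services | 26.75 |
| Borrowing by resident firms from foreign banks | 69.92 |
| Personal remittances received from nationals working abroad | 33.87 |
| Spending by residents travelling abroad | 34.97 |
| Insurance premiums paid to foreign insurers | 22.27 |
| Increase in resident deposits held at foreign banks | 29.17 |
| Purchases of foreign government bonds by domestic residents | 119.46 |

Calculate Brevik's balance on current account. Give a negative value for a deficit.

Goods: 205.05 - 26.80 - 102.09 - 50.55 + 57.40 = 83.01
Services: -26.75 - 34.97 + 27.12 + 37.53 - 22.27 = -19.34
Primary income: 31.83
Secondary income: 33.87
Current account = 83.01 + (-19.34) + 31.83 + 33.87 = 129.37
(Excluded from the current account — financial account: new loans extended by domestic banks to foreign borrowers 23.17, borrowing by resident firms from foreign banks 69.92, increase in resident deposits held at foreign banks 29.17, purchases of foreign government bonds by domestic residents 119.46; capital account: sale of embassy land to a foreign government 6.47, debt forgiveness received from foreign official creditors 9.27.)

129.37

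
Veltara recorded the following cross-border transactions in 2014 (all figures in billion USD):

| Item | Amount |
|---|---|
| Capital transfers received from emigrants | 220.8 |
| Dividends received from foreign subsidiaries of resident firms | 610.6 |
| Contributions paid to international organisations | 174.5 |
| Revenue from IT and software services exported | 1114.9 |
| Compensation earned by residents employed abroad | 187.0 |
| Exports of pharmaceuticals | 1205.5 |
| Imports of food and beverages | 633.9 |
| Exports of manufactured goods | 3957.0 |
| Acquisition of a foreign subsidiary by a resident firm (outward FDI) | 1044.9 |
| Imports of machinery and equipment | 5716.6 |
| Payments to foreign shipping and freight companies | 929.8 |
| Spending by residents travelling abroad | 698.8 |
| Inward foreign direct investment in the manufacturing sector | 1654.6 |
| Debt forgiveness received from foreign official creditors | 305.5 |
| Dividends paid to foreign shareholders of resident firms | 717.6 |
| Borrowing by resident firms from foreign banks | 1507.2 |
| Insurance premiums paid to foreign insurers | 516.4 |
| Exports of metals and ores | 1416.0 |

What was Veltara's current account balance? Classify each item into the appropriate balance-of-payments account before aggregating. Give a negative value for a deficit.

-896.6

Goods: -5716.6 + 1416.0 + 1205.5 - 633.9 + 3957.0 = 228.0
Services: 1114.9 - 516.4 - 698.8 - 929.8 = -1030.1
Primary income: 610.6 - 717.6 + 187.0 = 80.0
Secondary income: -174.5
Current account = 228.0 + (-1030.1) + 80.0 + (-174.5) = -896.6
(Excluded from the current account — capital account: capital transfers received from emigrants 220.8, debt forgiveness received from foreign official creditors 305.5; financial account: acquisition of a foreign subsidiary by a resident firm (outward FDI) 1044.9, inward foreign direct investment in the manufacturing sector 1654.6, borrowing by resident firms from foreign banks 1507.2.)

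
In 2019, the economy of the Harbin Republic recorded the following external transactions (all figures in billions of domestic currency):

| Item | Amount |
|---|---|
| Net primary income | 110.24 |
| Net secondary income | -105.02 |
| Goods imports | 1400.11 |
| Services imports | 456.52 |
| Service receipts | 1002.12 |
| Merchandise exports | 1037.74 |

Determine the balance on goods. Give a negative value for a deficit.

-362.37

Goods balance = 1037.74 - 1400.11 = -362.37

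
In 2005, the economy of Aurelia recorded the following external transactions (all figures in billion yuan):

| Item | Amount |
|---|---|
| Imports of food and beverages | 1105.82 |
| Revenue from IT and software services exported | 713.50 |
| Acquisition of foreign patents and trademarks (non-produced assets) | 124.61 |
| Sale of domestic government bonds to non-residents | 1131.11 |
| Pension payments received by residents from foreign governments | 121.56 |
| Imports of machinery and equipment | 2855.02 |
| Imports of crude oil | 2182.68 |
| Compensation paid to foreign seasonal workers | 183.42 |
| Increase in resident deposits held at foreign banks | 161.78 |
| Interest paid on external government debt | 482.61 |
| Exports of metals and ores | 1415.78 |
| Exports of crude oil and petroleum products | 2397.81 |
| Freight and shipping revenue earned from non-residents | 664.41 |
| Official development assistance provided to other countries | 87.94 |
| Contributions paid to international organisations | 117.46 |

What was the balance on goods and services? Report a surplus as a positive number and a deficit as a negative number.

Goods: -2855.02 - 2182.68 + 1415.78 - 1105.82 + 2397.81 = -2329.93
Services: 664.41 + 713.50 = 1377.91
Trade balance = -2329.93 + 1377.91 = -952.02
(Excluded from the trade balance — capital account: acquisition of foreign patents and trademarks (non-produced assets) 124.61; financial account: sale of domestic government bonds to non-residents 1131.11, increase in resident deposits held at foreign banks 161.78; secondary income: pension payments received by residents from foreign governments 121.56, official development assistance provided to other countries 87.94, contributions paid to international organisations 117.46; primary income: compensation paid to foreign seasonal workers 183.42, interest paid on external government debt 482.61.)

-952.02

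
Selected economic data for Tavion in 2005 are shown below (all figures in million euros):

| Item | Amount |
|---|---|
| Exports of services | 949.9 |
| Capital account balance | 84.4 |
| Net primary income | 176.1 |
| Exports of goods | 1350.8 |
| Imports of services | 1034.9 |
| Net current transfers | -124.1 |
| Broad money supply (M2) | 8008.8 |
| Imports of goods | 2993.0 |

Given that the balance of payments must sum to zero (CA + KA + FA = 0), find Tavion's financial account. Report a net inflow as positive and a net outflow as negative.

1590.8

Goods balance = 1350.8 - 2993.0 = -1642.2
Services balance = 949.9 - 1034.9 = -85.0
Trade balance (goods + services) = -1642.2 + (-85.0) = -1727.2
Net primary income = 176.1
Net secondary income = -124.1
Current account = -1727.2 + 176.1 + (-124.1) = -1675.2
Financial account = -(-1675.2 + 84.4) = 1590.8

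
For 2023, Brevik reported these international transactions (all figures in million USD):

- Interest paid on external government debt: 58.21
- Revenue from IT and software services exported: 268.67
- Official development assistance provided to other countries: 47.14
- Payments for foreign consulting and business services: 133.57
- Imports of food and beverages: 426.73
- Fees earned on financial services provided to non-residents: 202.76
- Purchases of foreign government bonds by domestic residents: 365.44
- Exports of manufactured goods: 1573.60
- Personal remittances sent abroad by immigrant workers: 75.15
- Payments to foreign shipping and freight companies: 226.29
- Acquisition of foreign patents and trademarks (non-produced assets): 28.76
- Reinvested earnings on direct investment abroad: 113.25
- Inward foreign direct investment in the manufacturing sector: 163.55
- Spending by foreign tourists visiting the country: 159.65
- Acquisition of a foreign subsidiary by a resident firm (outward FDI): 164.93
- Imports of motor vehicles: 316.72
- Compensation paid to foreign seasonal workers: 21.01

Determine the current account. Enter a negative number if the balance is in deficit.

1013.11

Goods: 1573.60 - 316.72 - 426.73 = 830.15
Services: -226.29 + 268.67 - 133.57 + 202.76 + 159.65 = 271.22
Primary income: -58.21 - 21.01 + 113.25 = 34.03
Secondary income: -75.15 - 47.14 = -122.29
Current account = 830.15 + 271.22 + 34.03 + (-122.29) = 1013.11
(Excluded from the current account — financial account: purchases of foreign government bonds by domestic residents 365.44, inward foreign direct investment in the manufacturing sector 163.55, acquisition of a foreign subsidiary by a resident firm (outward FDI) 164.93; capital account: acquisition of foreign patents and trademarks (non-produced assets) 28.76.)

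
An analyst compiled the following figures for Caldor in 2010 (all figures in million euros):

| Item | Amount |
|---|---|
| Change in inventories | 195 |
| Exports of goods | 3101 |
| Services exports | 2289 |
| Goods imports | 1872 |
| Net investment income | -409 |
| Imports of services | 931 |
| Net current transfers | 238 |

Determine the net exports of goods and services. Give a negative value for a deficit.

Goods balance = 3101 - 1872 = 1229
Services balance = 2289 - 931 = 1358
Trade balance (goods + services) = 1229 + 1358 = 2587

2587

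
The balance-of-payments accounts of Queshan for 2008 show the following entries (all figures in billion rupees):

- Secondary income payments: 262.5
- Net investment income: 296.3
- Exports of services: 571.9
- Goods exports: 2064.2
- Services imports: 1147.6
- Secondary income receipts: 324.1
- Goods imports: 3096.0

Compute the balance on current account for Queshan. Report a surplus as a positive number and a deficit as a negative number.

-1249.6

Goods balance = 2064.2 - 3096.0 = -1031.8
Services balance = 571.9 - 1147.6 = -575.7
Trade balance (goods + services) = -1031.8 + (-575.7) = -1607.5
Net primary income = 296.3
Net secondary income = 324.1 - 262.5 = 61.6
Current account = -1607.5 + 296.3 + 61.6 = -1249.6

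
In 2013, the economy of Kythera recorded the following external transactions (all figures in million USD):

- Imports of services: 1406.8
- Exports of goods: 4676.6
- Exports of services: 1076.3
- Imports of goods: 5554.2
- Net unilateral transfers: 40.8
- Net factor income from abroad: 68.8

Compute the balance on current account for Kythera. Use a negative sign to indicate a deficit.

Goods balance = 4676.6 - 5554.2 = -877.6
Services balance = 1076.3 - 1406.8 = -330.5
Trade balance (goods + services) = -877.6 + (-330.5) = -1208.1
Net primary income = 68.8
Net secondary income = 40.8
Current account = -1208.1 + 68.8 + 40.8 = -1098.5

-1098.5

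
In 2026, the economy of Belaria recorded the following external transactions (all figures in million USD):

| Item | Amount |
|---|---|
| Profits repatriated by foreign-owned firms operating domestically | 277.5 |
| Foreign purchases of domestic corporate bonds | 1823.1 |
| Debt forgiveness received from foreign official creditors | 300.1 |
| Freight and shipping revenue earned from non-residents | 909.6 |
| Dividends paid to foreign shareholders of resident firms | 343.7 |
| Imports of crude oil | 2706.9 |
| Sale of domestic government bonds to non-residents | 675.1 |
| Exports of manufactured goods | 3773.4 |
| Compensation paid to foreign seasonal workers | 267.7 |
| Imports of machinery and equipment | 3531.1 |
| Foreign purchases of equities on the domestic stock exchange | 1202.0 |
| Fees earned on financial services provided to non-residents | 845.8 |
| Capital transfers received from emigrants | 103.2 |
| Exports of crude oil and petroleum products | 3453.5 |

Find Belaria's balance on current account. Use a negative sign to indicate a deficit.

Goods: 3453.5 + 3773.4 - 3531.1 - 2706.9 = 988.9
Services: 845.8 + 909.6 = 1755.4
Primary income: -277.5 - 267.7 - 343.7 = -888.9
Current account = 988.9 + 1755.4 + (-888.9) = 1855.4
(Excluded from the current account — financial account: foreign purchases of domestic corporate bonds 1823.1, sale of domestic government bonds to non-residents 675.1, foreign purchases of equities on the domestic stock exchange 1202.0; capital account: debt forgiveness received from foreign official creditors 300.1, capital transfers received from emigrants 103.2.)

1855.4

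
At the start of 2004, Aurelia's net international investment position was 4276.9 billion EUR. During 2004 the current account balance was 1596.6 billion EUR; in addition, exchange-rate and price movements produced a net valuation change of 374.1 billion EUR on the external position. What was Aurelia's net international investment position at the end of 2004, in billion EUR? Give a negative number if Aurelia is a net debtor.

Change in NIIP = current account + net valuation change = 1596.6 + 374.1 = 1970.7
End-of-year NIIP = 4276.9 + 1970.7 = 6247.6

6247.6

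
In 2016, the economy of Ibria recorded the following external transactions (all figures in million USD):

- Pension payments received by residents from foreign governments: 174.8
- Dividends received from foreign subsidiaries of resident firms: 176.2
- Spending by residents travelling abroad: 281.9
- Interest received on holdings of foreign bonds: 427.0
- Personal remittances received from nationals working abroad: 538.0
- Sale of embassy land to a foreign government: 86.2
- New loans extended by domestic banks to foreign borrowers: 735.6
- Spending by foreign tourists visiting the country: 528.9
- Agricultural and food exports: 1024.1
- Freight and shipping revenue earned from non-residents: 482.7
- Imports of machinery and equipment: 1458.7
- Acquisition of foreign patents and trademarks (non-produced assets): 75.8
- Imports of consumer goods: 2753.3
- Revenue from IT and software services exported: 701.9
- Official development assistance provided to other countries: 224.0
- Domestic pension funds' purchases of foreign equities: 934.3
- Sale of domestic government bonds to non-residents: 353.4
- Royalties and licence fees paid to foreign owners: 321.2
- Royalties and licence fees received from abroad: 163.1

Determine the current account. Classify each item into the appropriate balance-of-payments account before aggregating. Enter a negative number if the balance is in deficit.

-822.4

Goods: -1458.7 + 1024.1 - 2753.3 = -3187.9
Services: 482.7 - 281.9 + 528.9 - 321.2 + 163.1 + 701.9 = 1273.5
Primary income: 176.2 + 427.0 = 603.2
Secondary income: 538.0 - 224.0 + 174.8 = 488.8
Current account = (-3187.9) + 1273.5 + 603.2 + 488.8 = -822.4
(Excluded from the current account — capital account: sale of embassy land to a foreign government 86.2, acquisition of foreign patents and trademarks (non-produced assets) 75.8; financial account: new loans extended by domestic banks to foreign borrowers 735.6, domestic pension funds' purchases of foreign equities 934.3, sale of domestic government bonds to non-residents 353.4.)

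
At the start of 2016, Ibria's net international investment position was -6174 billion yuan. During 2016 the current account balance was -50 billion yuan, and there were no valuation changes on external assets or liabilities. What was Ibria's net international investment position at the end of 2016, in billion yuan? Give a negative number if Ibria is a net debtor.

-6224

With no valuation effects, change in NIIP = current account = -50
End-of-year NIIP = -6174 + (-50) = -6224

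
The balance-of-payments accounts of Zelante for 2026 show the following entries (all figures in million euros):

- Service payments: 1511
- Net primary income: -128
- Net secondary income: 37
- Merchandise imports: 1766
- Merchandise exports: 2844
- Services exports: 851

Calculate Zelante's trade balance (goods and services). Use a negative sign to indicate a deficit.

418

Goods balance = 2844 - 1766 = 1078
Services balance = 851 - 1511 = -660
Trade balance (goods + services) = 1078 + (-660) = 418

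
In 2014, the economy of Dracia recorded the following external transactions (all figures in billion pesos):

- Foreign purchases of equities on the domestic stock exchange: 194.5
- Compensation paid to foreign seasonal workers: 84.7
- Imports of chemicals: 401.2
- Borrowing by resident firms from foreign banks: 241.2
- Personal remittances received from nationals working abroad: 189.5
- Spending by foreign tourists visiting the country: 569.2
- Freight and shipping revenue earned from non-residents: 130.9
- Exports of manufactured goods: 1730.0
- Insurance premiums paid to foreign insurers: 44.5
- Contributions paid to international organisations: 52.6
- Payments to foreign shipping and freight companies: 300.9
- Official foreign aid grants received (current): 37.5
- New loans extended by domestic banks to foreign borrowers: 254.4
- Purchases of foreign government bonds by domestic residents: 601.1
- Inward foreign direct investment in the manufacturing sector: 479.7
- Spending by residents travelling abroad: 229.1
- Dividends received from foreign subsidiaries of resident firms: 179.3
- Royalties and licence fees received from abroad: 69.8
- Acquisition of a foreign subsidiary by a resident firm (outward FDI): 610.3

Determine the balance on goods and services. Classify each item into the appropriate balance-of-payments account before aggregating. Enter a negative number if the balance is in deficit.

1524.2

Goods: -401.2 + 1730.0 = 1328.8
Services: -44.5 + 569.2 + 69.8 + 130.9 - 300.9 - 229.1 = 195.4
Trade balance = 1328.8 + 195.4 = 1524.2
(Excluded from the trade balance — financial account: foreign purchases of equities on the domestic stock exchange 194.5, borrowing by resident firms from foreign banks 241.2, new loans extended by domestic banks to foreign borrowers 254.4, purchases of foreign government bonds by domestic residents 601.1, inward foreign direct investment in the manufacturing sector 479.7, acquisition of a foreign subsidiary by a resident firm (outward FDI) 610.3; primary income: compensation paid to foreign seasonal workers 84.7, dividends received from foreign subsidiaries of resident firms 179.3; secondary income: personal remittances received from nationals working abroad 189.5, contributions paid to international organisations 52.6, official foreign aid grants received (current) 37.5.)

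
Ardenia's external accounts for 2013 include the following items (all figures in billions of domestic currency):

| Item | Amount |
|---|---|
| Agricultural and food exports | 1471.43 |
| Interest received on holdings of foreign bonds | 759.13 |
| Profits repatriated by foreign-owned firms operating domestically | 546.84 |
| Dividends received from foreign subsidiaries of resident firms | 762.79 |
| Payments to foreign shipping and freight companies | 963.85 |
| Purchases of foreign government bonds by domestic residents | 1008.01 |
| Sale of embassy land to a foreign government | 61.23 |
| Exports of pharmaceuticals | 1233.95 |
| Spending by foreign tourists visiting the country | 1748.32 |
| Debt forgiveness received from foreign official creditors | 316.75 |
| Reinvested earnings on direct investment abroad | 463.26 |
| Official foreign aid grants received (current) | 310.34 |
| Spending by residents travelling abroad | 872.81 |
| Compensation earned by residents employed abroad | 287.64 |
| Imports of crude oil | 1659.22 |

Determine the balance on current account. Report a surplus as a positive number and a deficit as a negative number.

Goods: -1659.22 + 1233.95 + 1471.43 = 1046.16
Services: 1748.32 - 963.85 - 872.81 = -88.34
Primary income: 463.26 + 762.79 - 546.84 + 287.64 + 759.13 = 1725.98
Secondary income: 310.34
Current account = 1046.16 + (-88.34) + 1725.98 + 310.34 = 2994.14
(Excluded from the current account — financial account: purchases of foreign government bonds by domestic residents 1008.01; capital account: sale of embassy land to a foreign government 61.23, debt forgiveness received from foreign official creditors 316.75.)

2994.14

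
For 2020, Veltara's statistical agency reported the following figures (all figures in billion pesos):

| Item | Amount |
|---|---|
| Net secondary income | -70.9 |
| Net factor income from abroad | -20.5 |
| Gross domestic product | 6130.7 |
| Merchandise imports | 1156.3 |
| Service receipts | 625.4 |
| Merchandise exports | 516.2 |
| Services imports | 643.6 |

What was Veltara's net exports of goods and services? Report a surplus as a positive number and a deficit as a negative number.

Goods balance = 516.2 - 1156.3 = -640.1
Services balance = 625.4 - 643.6 = -18.2
Trade balance (goods + services) = -640.1 + (-18.2) = -658.3

-658.3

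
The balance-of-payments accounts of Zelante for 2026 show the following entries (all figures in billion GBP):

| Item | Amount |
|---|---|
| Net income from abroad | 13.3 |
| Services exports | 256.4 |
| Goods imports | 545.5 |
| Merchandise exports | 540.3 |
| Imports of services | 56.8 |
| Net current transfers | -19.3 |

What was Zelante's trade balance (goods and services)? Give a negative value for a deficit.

194.4

Goods balance = 540.3 - 545.5 = -5.2
Services balance = 256.4 - 56.8 = 199.6
Trade balance (goods + services) = -5.2 + 199.6 = 194.4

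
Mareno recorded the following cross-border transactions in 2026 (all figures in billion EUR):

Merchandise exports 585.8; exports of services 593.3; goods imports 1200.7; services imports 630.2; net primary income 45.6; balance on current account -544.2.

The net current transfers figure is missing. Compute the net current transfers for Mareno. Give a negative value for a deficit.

62.0

Current account = goods balance + services balance + net primary income + net secondary income
Sum of the known components = -606.2
Net current transfers = CA - (known components) = -544.2 - (-606.2) = 62.0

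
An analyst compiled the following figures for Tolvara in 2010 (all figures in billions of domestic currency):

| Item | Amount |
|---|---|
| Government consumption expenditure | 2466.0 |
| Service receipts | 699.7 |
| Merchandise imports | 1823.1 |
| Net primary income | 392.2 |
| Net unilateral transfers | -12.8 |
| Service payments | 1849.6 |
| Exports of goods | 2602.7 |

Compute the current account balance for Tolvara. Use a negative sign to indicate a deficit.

9.1

Goods balance = 2602.7 - 1823.1 = 779.6
Services balance = 699.7 - 1849.6 = -1149.9
Trade balance (goods + services) = 779.6 + (-1149.9) = -370.3
Net primary income = 392.2
Net secondary income = -12.8
Current account = -370.3 + 392.2 + (-12.8) = 9.1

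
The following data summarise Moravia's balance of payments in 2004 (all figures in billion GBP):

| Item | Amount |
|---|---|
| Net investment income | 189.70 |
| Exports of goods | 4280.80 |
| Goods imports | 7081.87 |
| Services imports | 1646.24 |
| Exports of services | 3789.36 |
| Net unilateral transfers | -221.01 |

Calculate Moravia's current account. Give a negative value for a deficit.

Goods balance = 4280.80 - 7081.87 = -2801.07
Services balance = 3789.36 - 1646.24 = 2143.12
Trade balance (goods + services) = -2801.07 + 2143.12 = -657.95
Net primary income = 189.70
Net secondary income = -221.01
Current account = -657.95 + 189.70 + (-221.01) = -689.26

-689.26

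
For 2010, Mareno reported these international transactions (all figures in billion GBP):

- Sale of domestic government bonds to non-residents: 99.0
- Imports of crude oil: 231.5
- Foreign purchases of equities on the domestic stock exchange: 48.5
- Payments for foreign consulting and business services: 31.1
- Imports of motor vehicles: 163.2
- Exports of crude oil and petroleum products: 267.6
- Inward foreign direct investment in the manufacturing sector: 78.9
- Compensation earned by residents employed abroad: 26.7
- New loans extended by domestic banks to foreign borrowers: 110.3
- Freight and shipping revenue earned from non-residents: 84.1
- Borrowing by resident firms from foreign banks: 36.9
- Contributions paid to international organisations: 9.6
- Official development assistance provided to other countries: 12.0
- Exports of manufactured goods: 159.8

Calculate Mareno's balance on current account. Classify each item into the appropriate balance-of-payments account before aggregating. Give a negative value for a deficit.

90.8

Goods: -163.2 - 231.5 + 159.8 + 267.6 = 32.7
Services: -31.1 + 84.1 = 53.0
Primary income: 26.7
Secondary income: -9.6 - 12.0 = -21.6
Current account = 32.7 + 53.0 + 26.7 + (-21.6) = 90.8
(Excluded from the current account — financial account: sale of domestic government bonds to non-residents 99.0, foreign purchases of equities on the domestic stock exchange 48.5, inward foreign direct investment in the manufacturing sector 78.9, new loans extended by domestic banks to foreign borrowers 110.3, borrowing by resident firms from foreign banks 36.9.)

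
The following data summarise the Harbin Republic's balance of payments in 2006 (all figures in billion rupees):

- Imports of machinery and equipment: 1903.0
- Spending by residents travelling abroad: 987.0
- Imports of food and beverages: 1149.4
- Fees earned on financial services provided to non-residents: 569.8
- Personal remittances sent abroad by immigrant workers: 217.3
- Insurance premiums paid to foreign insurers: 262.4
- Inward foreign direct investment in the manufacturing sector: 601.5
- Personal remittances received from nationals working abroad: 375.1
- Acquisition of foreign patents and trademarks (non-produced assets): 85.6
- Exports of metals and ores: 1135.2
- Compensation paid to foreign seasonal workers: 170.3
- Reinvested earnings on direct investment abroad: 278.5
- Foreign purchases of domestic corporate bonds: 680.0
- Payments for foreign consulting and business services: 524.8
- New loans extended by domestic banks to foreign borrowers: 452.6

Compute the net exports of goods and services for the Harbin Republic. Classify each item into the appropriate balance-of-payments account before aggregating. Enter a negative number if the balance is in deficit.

-3121.6

Goods: 1135.2 - 1149.4 - 1903.0 = -1917.2
Services: -524.8 + 569.8 - 262.4 - 987.0 = -1204.4
Trade balance = -1917.2 + (-1204.4) = -3121.6
(Excluded from the trade balance — secondary income: personal remittances sent abroad by immigrant workers 217.3, personal remittances received from nationals working abroad 375.1; financial account: inward foreign direct investment in the manufacturing sector 601.5, foreign purchases of domestic corporate bonds 680.0, new loans extended by domestic banks to foreign borrowers 452.6; capital account: acquisition of foreign patents and trademarks (non-produced assets) 85.6; primary income: compensation paid to foreign seasonal workers 170.3, reinvested earnings on direct investment abroad 278.5.)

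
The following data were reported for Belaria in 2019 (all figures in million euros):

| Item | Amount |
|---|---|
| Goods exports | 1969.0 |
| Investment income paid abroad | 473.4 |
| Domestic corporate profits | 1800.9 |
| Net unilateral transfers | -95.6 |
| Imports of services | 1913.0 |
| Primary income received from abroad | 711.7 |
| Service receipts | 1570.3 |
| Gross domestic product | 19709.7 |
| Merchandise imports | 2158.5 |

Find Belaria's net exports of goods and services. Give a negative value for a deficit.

Goods balance = 1969.0 - 2158.5 = -189.5
Services balance = 1570.3 - 1913.0 = -342.7
Trade balance (goods + services) = -189.5 + (-342.7) = -532.2

-532.2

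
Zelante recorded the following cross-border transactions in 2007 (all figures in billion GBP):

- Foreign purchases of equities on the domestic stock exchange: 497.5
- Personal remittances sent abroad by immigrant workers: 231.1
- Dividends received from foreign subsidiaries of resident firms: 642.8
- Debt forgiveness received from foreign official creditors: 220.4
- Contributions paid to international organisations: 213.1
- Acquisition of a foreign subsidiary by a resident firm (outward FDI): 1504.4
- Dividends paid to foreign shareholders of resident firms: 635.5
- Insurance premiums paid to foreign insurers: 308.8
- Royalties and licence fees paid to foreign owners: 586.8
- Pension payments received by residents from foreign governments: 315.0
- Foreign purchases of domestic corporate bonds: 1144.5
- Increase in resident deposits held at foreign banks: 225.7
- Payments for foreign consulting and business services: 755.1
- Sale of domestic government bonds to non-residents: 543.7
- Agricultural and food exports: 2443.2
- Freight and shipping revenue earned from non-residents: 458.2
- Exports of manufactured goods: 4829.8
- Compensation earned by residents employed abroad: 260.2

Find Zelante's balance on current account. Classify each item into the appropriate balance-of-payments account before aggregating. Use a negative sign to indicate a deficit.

6218.8

Goods: 4829.8 + 2443.2 = 7273.0
Services: -308.8 - 755.1 - 586.8 + 458.2 = -1192.5
Primary income: 260.2 + 642.8 - 635.5 = 267.5
Secondary income: 315.0 - 213.1 - 231.1 = -129.2
Current account = 7273.0 + (-1192.5) + 267.5 + (-129.2) = 6218.8
(Excluded from the current account — financial account: foreign purchases of equities on the domestic stock exchange 497.5, acquisition of a foreign subsidiary by a resident firm (outward FDI) 1504.4, foreign purchases of domestic corporate bonds 1144.5, increase in resident deposits held at foreign banks 225.7, sale of domestic government bonds to non-residents 543.7; capital account: debt forgiveness received from foreign official creditors 220.4.)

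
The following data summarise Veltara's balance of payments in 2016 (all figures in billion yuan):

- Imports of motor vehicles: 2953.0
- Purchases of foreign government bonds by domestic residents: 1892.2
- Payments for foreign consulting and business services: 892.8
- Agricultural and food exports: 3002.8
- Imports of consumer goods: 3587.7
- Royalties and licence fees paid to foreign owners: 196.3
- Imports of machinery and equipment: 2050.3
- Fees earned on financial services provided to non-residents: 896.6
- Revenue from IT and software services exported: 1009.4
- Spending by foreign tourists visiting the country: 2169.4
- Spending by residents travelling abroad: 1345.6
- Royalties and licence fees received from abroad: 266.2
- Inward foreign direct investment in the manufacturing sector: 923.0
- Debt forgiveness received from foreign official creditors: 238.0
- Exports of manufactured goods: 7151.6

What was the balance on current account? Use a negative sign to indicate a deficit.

Goods: -2953.0 - 2050.3 + 7151.6 + 3002.8 - 3587.7 = 1563.4
Services: -892.8 + 2169.4 - 196.3 + 1009.4 - 1345.6 + 896.6 + 266.2 = 1906.9
Current account = 1563.4 + 1906.9 = 3470.3
(Excluded from the current account — financial account: purchases of foreign government bonds by domestic residents 1892.2, inward foreign direct investment in the manufacturing sector 923.0; capital account: debt forgiveness received from foreign official creditors 238.0.)

3470.3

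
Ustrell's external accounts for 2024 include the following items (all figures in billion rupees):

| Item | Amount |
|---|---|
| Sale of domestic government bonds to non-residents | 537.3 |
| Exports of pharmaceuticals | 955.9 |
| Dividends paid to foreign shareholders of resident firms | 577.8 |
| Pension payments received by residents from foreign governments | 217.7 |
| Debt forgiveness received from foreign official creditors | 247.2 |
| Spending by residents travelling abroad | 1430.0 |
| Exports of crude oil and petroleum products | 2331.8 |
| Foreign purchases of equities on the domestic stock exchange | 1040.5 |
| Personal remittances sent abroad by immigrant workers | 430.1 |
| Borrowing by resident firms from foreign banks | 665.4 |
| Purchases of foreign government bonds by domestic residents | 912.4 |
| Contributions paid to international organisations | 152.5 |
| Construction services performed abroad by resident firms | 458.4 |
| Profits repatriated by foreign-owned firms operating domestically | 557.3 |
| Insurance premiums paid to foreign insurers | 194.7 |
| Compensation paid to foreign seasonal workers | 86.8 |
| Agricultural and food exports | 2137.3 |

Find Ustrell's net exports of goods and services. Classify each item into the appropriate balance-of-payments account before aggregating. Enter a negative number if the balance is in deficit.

4258.7

Goods: 2331.8 + 955.9 + 2137.3 = 5425.0
Services: 458.4 - 1430.0 - 194.7 = -1166.3
Trade balance = 5425.0 + (-1166.3) = 4258.7
(Excluded from the trade balance — financial account: sale of domestic government bonds to non-residents 537.3, foreign purchases of equities on the domestic stock exchange 1040.5, borrowing by resident firms from foreign banks 665.4, purchases of foreign government bonds by domestic residents 912.4; primary income: dividends paid to foreign shareholders of resident firms 577.8, profits repatriated by foreign-owned firms operating domestically 557.3, compensation paid to foreign seasonal workers 86.8; secondary income: pension payments received by residents from foreign governments 217.7, personal remittances sent abroad by immigrant workers 430.1, contributions paid to international organisations 152.5; capital account: debt forgiveness received from foreign official creditors 247.2.)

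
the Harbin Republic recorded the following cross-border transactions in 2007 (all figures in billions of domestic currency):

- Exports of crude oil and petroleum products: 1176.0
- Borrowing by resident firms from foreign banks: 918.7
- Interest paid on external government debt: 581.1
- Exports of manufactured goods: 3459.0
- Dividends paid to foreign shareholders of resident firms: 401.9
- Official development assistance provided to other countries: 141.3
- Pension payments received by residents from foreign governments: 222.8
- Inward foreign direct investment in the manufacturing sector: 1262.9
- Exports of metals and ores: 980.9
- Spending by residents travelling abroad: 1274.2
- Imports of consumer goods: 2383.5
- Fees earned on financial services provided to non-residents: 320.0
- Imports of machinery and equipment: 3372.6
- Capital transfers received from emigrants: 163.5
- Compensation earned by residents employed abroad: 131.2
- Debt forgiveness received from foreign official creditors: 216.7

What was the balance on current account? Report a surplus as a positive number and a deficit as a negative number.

-1864.7

Goods: -3372.6 + 980.9 + 1176.0 - 2383.5 + 3459.0 = -140.2
Services: -1274.2 + 320.0 = -954.2
Primary income: 131.2 - 401.9 - 581.1 = -851.8
Secondary income: 222.8 - 141.3 = 81.5
Current account = (-140.2) + (-954.2) + (-851.8) + 81.5 = -1864.7
(Excluded from the current account — financial account: borrowing by resident firms from foreign banks 918.7, inward foreign direct investment in the manufacturing sector 1262.9; capital account: capital transfers received from emigrants 163.5, debt forgiveness received from foreign official creditors 216.7.)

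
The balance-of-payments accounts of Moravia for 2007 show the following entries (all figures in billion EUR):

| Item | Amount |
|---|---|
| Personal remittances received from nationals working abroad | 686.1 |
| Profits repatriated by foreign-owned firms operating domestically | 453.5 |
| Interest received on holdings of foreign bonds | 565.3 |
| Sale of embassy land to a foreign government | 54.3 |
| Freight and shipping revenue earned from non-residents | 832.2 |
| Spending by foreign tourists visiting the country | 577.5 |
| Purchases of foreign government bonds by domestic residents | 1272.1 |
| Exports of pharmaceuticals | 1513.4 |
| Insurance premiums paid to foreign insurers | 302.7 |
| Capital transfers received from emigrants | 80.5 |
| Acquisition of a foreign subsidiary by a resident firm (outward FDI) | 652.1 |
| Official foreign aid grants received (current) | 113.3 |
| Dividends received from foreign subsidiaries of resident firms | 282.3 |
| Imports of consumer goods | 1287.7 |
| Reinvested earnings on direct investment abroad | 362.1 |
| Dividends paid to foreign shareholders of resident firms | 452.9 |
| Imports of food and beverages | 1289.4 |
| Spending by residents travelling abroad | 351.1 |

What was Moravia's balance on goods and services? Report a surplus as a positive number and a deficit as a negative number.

-307.8

Goods: -1289.4 + 1513.4 - 1287.7 = -1063.7
Services: -351.1 - 302.7 + 832.2 + 577.5 = 755.9
Trade balance = -1063.7 + 755.9 = -307.8
(Excluded from the trade balance — secondary income: personal remittances received from nationals working abroad 686.1, official foreign aid grants received (current) 113.3; primary income: profits repatriated by foreign-owned firms operating domestically 453.5, interest received on holdings of foreign bonds 565.3, dividends received from foreign subsidiaries of resident firms 282.3, reinvested earnings on direct investment abroad 362.1, dividends paid to foreign shareholders of resident firms 452.9; capital account: sale of embassy land to a foreign government 54.3, capital transfers received from emigrants 80.5; financial account: purchases of foreign government bonds by domestic residents 1272.1, acquisition of a foreign subsidiary by a resident firm (outward FDI) 652.1.)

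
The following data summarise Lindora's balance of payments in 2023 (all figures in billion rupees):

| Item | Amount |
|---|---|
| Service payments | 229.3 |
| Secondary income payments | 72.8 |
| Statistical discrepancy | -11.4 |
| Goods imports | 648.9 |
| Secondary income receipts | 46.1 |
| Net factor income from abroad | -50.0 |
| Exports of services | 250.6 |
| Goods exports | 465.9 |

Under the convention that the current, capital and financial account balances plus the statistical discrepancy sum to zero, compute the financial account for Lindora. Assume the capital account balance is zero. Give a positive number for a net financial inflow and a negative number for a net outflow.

249.8

Goods balance = 465.9 - 648.9 = -183.0
Services balance = 250.6 - 229.3 = 21.3
Trade balance (goods + services) = -183.0 + 21.3 = -161.7
Net primary income = -50.0
Net secondary income = 46.1 - 72.8 = -26.7
Current account = -161.7 + (-50.0) + (-26.7) = -238.4
Financial account = -(-238.4 + (-11.4)) = 249.8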